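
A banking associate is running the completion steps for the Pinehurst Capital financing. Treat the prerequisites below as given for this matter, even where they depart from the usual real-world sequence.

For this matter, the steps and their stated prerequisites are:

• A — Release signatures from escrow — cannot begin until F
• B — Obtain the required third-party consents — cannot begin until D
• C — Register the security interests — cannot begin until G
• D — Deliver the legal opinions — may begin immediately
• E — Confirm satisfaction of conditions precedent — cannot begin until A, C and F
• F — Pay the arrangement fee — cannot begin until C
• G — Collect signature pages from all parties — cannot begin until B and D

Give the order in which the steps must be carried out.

D, B, G, C, F, A, E

D has no prerequisites → D first.
That leaves B as the only ready step → B.
Next only G has its prerequisites met → G.
Next only C has its prerequisites met → C.
F is the only step now ready → F.
A needed F, now all done → A.
E needed A, C and F, now all done → E.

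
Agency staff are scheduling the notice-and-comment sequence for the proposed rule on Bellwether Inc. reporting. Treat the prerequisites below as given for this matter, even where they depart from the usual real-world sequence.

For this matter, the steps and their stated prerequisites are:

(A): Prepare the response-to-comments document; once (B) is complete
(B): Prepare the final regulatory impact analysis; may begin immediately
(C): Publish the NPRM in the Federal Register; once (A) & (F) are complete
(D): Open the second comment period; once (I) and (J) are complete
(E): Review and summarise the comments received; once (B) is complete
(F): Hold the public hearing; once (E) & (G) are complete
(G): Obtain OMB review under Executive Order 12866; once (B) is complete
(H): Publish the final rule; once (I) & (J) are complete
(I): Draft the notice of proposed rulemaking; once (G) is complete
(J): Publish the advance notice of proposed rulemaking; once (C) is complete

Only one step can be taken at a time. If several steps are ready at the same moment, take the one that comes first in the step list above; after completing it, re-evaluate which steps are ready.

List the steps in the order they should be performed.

(B), (A), (E), (G), (F), (C), (I), (J), (D), (H)

(B) has no prerequisites → (B) first.
Now (A), (E) and (G) have their prerequisites met. (A) is listed earlier, so (A) next.
(E) and (G) are both available; (E) is listed earlier → (E).
That leaves (G) as the only ready step → (G).
(F) and (I) are both available; (F) is listed earlier → (F).
(C) now also ready, so the ready set is {(C), (I)}; (C) is listed earlier → (C).
Now (I) and (J) have their prerequisites met. (I) is listed earlier, so (I) next.
(J) is the only step now ready → (J).
Ready: (D) and (H). (D) is listed earlier → (D).
(H) needed (I) and (J), now all done → (H).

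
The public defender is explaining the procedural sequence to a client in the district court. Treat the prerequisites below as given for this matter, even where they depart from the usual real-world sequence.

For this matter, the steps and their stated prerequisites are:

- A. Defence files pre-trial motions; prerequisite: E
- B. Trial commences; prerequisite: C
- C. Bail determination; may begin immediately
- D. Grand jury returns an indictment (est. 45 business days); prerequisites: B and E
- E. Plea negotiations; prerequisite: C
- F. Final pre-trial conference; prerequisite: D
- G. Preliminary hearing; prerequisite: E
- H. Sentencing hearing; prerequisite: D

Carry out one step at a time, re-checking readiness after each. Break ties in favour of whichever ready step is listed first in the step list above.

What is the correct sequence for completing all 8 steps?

C, B, E, A, D, F, G, H

Only C has no prerequisites, so it is first.
Ready: B and E. B is listed earlier → B.
E is the only step now ready → E.
A, D and G are all available; A is listed earlier → A.
Now D and G have their prerequisites met. D is listed earlier, so D next.
Ready: F, G and H. F is listed earlier → F.
Now G and H have their prerequisites met. G is listed earlier, so G next.
H is the only step now ready → H.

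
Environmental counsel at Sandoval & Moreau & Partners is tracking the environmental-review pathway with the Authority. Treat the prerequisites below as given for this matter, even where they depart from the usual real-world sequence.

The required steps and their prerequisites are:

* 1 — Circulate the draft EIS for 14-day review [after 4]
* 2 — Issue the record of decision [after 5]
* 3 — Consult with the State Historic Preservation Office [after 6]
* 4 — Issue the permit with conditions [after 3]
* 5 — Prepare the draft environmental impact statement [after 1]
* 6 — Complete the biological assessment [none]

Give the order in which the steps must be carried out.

6, 3, 4, 1, 5, 2

Only 6 has no prerequisites, so it is first.
3 is the only step now ready → 3.
Next only 4 has its prerequisites met → 4.
1 needed 4, now all done → 1.
5 needed 1, now all done → 5.
2 needed 5, now all done → 2.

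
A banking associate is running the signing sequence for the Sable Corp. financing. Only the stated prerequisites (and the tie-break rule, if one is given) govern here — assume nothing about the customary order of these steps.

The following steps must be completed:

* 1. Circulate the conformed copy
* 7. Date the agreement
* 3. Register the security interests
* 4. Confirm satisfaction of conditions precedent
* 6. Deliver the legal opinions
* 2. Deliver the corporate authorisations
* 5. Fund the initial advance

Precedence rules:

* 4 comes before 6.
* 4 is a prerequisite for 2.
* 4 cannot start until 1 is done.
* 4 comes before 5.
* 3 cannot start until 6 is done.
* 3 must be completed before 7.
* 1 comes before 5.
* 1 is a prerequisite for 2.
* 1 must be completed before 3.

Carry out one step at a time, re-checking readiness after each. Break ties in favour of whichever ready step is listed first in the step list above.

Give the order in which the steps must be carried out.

1 4 6 3 7 2 5

1 has no prerequisites → 1 first.
4 needed 1, now all done → 4.
Ready: 6, 2 and 5. 6 is listed earlier → 6.
Now 3, 2 and 5 have their prerequisites met. 3 is listed earlier, so 3 next.
Now 7, 2 and 5 have their prerequisites met. 7 is listed earlier, so 7 next.
Now 2 and 5 have their prerequisites met. 2 is listed earlier, so 2 next.
5 is the only step now ready → 5.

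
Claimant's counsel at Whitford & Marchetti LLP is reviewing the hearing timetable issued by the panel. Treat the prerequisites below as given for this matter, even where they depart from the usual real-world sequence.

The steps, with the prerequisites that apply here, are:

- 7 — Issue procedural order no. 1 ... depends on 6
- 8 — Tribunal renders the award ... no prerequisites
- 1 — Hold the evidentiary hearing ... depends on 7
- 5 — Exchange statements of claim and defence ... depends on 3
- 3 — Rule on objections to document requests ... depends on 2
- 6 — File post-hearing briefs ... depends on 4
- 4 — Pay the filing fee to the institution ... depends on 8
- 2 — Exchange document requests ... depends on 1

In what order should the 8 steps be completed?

8 has no prerequisites → 8 first.
4 needed 8, now all done → 4.
6 needed 4, now all done → 6.
7 needed 6, now all done → 7.
That leaves 1 as the only ready step → 1.
2 needed 1, now all done → 2.
That leaves 3 as the only ready step → 3.
5 needed 3, now all done → 5.

8 → 4 → 6 → 7 → 1 → 2 → 3 → 5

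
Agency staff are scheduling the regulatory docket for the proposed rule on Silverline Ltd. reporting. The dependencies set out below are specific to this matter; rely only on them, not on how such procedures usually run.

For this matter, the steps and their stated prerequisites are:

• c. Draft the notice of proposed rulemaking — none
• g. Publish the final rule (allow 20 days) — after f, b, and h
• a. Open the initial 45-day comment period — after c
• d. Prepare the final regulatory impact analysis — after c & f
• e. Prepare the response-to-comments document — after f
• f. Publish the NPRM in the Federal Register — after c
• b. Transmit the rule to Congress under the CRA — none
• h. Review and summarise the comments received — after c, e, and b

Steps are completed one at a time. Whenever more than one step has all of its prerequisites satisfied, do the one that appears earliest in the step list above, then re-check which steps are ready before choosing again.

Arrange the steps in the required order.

c, a, f, d, e, b, h, g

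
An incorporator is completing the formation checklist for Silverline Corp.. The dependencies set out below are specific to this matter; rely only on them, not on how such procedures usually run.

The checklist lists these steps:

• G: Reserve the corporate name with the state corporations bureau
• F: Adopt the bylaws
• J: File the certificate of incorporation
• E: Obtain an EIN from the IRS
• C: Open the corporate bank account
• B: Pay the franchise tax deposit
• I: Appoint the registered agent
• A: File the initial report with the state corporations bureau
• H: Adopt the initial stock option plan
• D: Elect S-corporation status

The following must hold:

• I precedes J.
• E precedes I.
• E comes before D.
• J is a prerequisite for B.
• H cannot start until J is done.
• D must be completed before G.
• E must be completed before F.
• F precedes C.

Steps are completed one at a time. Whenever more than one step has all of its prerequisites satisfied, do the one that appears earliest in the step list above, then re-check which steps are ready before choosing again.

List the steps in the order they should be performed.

E F C I J B A H D G

Nothing is required for E and A. E is listed earlier → E first.
F, I and D now also ready, so the ready set is {F, I, A, D}; F is listed earlier → F.
C now also ready, so the ready set is {C, I, A, D}; C is listed earlier → C.
I, A and D are all available; I is listed earlier → I.
Now J, A and D have their prerequisites met. J is listed earlier, so J next.
B and H now also ready, so the ready set is {B, A, H, D}; B is listed earlier → B.
Ready: A, H and D. A is listed earlier → A.
Now H and D have their prerequisites met. H is listed earlier, so H next.
D needed E, now all done → D.
That leaves G as the only ready step → G.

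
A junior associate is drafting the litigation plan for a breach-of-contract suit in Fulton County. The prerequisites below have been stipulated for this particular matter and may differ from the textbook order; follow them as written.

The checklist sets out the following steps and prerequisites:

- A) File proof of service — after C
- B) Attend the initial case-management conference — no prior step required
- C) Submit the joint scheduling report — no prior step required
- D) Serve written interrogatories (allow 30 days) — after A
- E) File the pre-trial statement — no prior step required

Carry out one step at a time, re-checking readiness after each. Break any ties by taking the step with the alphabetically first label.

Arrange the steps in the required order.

B, C, A, D, E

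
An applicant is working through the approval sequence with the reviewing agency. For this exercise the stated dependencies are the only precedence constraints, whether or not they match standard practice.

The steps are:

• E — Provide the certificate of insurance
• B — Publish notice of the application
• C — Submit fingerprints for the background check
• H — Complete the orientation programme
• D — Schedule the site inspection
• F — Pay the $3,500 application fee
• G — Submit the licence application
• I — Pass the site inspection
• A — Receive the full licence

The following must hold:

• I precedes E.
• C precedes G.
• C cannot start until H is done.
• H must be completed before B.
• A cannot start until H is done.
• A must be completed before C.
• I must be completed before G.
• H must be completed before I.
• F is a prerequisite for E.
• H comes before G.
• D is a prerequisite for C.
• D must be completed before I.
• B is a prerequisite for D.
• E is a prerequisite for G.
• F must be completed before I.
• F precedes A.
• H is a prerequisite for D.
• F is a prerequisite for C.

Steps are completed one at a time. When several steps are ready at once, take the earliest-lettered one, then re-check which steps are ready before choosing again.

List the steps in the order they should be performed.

F and H have no prerequisites; F has the earlier label, so F is first.
H is the only step now ready → H.
Now A and B have their prerequisites met. A has the earlier label, so A next.
B is the only step now ready → B.
That leaves D as the only ready step → D.
C and I are both available; C has the earlier label → C.
I needed D, F and H, now all done → I.
That leaves E as the only ready step → E.
Next only G has its prerequisites met → G.

F, H, A, B, D, C, I, E, G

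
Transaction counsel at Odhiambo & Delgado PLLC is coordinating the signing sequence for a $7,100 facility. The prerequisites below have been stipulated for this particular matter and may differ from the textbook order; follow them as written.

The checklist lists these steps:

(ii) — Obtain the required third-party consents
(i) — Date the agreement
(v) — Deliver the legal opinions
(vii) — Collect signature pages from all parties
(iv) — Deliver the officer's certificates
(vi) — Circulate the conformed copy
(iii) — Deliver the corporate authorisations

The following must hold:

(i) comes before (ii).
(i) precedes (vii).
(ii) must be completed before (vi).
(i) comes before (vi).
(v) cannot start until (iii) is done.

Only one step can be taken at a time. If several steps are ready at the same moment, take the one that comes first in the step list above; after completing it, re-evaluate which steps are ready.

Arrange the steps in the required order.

Nothing is required for (i), (iv) and (iii). (i) is listed earlier → (i) first.
(ii) and (vii) now also ready, so the ready set is {(ii), (vii), (iv), (iii)}; (ii) is listed earlier → (ii).
Ready: (vii), (iv), (vi) and (iii). (vii) is listed earlier → (vii).
Ready: (iv), (vi) and (iii). (iv) is listed earlier → (iv).
(vi) and (iii) are both available; (vi) is listed earlier → (vi).
Next only (iii) has its prerequisites met → (iii).
That leaves (v) as the only ready step → (v).

(i), (ii), (vii), (iv), (vi), (iii), (v)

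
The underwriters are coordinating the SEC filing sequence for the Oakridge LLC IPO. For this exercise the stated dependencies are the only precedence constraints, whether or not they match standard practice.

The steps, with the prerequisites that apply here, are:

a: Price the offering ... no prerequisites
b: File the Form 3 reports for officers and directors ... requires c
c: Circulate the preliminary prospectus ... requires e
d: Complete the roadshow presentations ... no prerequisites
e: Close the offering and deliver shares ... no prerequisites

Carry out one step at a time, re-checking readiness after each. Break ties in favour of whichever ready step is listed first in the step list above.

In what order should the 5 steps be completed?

a, d, e, c, b

Nothing is required for a, d and e. a is listed earlier → a first.
d and e are both available; d is listed earlier → d.
Next only e has its prerequisites met → e.
c needed e, now all done → c.
b needed c, now all done → b.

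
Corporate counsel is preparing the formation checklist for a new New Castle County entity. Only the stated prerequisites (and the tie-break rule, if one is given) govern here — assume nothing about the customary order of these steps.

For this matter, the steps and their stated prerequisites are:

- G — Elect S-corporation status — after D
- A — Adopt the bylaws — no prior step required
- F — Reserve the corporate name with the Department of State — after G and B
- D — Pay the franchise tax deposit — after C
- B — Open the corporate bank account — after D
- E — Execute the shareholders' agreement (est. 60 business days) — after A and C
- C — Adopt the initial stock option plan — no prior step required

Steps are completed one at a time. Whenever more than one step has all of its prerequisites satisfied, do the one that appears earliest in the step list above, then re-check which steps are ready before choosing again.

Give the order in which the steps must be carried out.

A → C → D → G → B → F → E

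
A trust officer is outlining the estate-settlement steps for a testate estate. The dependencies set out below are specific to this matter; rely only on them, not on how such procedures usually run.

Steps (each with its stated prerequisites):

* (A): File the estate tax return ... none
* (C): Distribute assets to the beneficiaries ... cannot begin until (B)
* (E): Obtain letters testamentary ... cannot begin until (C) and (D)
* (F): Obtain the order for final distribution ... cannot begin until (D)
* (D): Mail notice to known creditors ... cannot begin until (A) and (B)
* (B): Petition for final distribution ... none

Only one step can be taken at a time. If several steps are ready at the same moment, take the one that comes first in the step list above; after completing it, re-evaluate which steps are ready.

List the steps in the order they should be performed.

(A), (B), (C), (D), (E), (F)

(A) and (B) have no prerequisites; (A) is listed earlier, so (A) is first.
Next only (B) has its prerequisites met → (B).
Now (C) and (D) have their prerequisites met. (C) is listed earlier, so (C) next.
(D) is the only step now ready → (D).
(E) and (F) are both available; (E) is listed earlier → (E).
(F) needed (D), now all done → (F).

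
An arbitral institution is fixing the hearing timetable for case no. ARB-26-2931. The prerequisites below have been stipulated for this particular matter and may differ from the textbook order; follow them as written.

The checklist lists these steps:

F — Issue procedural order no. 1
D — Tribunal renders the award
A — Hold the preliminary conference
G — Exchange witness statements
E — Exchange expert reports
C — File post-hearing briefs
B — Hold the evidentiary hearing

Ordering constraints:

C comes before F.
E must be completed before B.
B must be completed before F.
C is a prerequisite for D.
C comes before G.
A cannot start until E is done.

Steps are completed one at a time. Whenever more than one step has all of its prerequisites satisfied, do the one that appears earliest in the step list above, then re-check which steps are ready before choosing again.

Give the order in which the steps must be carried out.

E A C D G B F

E and C have no prerequisites; E is listed earlier, so E is first.
A and B now also ready, so the ready set is {A, C, B}; A is listed earlier → A.
Now C and B have their prerequisites met. C is listed earlier, so C next.
Now D, G and B have their prerequisites met. D is listed earlier, so D next.
G and B are both available; G is listed earlier → G.
That leaves B as the only ready step → B.
F needed C and B, now all done → F.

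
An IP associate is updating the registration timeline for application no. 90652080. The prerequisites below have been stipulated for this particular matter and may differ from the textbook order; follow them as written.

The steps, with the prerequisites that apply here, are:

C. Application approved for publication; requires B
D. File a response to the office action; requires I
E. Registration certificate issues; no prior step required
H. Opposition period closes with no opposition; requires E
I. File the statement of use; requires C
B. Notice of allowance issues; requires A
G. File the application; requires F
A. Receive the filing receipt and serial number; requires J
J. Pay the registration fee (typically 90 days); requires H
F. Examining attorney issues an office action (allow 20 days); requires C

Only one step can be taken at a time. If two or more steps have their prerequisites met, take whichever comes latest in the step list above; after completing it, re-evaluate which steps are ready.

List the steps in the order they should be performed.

E, H, J, A, B, C, F, G, I, D

E has no prerequisites → E first.
H is the only step now ready → H.
That leaves J as the only ready step → J.
Next only A has its prerequisites met → A.
B needed A, now all done → B.
C is the only step now ready → C.
Now F and I have their prerequisites met. F is listed later, so F next.
G now also ready, so the ready set is {G, I}; G is listed later → G.
That leaves I as the only ready step → I.
That leaves D as the only ready step → D.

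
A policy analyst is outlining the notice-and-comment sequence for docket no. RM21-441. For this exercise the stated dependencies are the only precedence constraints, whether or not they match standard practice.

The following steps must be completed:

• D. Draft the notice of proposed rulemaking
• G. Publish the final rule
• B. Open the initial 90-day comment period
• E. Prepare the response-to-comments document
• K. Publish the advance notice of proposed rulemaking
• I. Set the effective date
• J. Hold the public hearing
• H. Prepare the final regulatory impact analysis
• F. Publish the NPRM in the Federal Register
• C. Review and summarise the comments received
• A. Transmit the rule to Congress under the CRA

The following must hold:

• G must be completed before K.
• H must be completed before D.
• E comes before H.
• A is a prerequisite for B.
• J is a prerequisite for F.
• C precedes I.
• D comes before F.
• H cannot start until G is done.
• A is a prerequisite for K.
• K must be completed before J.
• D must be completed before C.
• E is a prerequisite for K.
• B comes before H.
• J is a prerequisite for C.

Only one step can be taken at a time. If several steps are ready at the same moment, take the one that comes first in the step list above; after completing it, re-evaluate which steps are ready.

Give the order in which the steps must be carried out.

G E A B K J H D F C I

G, E and A have no prerequisites; G is listed earlier, so G is first.
Ready: E and A. E is listed earlier → E.
A is the only step now ready → A.
Ready: B and K. B is listed earlier → B.
Ready: K and H. K is listed earlier → K.
J now also ready, so the ready set is {J, H}; J is listed earlier → J.
H is the only step now ready → H.
D needed H, now all done → D.
Now F and C have their prerequisites met. F is listed earlier, so F next.
That leaves C as the only ready step → C.
I needed C, now all done → I.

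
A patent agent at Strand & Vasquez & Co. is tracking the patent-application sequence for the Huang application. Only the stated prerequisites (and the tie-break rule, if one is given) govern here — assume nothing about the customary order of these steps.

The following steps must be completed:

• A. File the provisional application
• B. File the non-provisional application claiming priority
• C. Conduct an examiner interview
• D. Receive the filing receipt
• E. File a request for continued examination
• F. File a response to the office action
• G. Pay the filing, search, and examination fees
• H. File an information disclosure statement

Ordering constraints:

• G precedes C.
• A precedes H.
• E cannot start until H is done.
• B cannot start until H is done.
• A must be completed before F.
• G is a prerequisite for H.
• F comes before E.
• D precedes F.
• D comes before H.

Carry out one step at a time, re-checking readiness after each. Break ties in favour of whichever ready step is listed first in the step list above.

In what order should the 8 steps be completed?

Nothing is required for A, D and G. A is listed earlier → A first.
Now D and G have their prerequisites met. D is listed earlier, so D next.
F and G are both available; F is listed earlier → F.
That leaves G as the only ready step → G.
Ready: C and H. C is listed earlier → C.
Next only H has its prerequisites met → H.
B and E are both available; B is listed earlier → B.
E is the only step now ready → E.

A, D, F, G, C, H, B, E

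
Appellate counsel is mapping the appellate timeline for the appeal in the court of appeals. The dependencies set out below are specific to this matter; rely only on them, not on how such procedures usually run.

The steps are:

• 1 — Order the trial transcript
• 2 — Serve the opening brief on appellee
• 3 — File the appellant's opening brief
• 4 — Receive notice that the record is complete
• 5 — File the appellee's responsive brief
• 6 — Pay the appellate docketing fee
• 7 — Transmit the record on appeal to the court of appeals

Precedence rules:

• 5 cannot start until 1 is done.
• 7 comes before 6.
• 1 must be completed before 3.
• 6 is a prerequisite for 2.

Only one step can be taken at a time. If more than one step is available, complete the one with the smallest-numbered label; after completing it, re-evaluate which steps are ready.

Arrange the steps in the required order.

Nothing is required for 1, 4 and 7. 1 has the earlier label → 1 first.
Now 3, 4, 5 and 7 have their prerequisites met. 3 has the earlier label, so 3 next.
Ready: 4, 5 and 7. 4 has the earlier label → 4.
Ready: 5 and 7. 5 has the earlier label → 5.
7 is the only step now ready → 7.
Next only 6 has its prerequisites met → 6.
That leaves 2 as the only ready step → 2.

1 3 4 5 7 6 2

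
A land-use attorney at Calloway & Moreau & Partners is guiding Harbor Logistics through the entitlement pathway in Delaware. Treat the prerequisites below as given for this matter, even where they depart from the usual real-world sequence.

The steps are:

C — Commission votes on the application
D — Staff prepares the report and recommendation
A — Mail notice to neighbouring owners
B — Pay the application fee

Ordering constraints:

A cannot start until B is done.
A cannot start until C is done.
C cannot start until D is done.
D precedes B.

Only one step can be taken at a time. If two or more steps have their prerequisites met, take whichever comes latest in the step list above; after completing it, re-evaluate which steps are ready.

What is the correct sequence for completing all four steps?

D → B → C → A

D is the only step with nothing outstanding, so it goes first.
Ready: B and C. B is listed later → B.
C needed D, now all done → C.
A is the only step now ready → A.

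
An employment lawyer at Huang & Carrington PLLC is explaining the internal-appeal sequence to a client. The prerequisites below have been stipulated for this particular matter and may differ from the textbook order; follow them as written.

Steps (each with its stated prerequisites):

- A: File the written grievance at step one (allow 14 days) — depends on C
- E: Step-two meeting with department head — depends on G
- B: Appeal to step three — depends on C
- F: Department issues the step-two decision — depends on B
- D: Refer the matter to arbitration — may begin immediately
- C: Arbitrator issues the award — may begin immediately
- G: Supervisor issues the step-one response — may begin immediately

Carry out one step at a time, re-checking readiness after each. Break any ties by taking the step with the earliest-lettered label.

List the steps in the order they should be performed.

C, D and G have no prerequisites; C has the earlier label, so C is first.
A and B now also ready, so the ready set is {A, B, D, G}; A has the earlier label → A.
Now B, D and G have their prerequisites met. B has the earlier label, so B next.
F now also ready, so the ready set is {D, F, G}; D has the earlier label → D.
Now F and G have their prerequisites met. F has the earlier label, so F next.
Next only G has its prerequisites met → G.
That leaves E as the only ready step → E.

C → A → B → D → F → G → E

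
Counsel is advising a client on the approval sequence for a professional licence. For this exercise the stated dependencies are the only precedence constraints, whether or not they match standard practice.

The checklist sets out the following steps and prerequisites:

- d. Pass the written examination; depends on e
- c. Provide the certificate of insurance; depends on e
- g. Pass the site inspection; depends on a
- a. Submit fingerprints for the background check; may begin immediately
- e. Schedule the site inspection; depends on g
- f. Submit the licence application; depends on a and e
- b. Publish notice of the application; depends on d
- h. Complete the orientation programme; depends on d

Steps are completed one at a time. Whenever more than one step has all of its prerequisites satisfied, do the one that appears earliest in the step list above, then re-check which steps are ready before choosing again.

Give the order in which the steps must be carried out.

a has no prerequisites → a first.
g needed a, now all done → g.
e is the only step now ready → e.
Now d, c and f have their prerequisites met. d is listed earlier, so d next.
b and h now also ready, so the ready set is {c, f, b, h}; c is listed earlier → c.
f, b and h are all available; f is listed earlier → f.
b and h are both available; b is listed earlier → b.
h is the only step now ready → h.

a, g, e, d, c, f, b, h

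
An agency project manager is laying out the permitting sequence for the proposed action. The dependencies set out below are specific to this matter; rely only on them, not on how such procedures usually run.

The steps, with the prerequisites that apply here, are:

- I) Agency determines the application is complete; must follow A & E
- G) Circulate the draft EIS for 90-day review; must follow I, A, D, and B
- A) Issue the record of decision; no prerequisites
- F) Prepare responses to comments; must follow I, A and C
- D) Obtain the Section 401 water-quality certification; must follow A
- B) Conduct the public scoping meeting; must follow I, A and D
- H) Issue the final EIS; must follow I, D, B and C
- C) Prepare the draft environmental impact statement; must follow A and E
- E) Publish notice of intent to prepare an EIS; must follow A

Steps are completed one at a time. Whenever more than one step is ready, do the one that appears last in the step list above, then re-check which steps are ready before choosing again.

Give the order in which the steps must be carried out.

Only A has no prerequisites, so it is first.
E and D are both available; E is listed later → E.
C and I now also ready, so the ready set is {C, D, I}; C is listed later → C.
D and I are both available; D is listed later → D.
I is the only step now ready → I.
Ready: B and F. B is listed later → B.
Ready: H, F and G. H is listed later → H.
Now F and G have their prerequisites met. F is listed later, so F next.
G is the only step now ready → G.

A, E, C, D, I, B, H, F, G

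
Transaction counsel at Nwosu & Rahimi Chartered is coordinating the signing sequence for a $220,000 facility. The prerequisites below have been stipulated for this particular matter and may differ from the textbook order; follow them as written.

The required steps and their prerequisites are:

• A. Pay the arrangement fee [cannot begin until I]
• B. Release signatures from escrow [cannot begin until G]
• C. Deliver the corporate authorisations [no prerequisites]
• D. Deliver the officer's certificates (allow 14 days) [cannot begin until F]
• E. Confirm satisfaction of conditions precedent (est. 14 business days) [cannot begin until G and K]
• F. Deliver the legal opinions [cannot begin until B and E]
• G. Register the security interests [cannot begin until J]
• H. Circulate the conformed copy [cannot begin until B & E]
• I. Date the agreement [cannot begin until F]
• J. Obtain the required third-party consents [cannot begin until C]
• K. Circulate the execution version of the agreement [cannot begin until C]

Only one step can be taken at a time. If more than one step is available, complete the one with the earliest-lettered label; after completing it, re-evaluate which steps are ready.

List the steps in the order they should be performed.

C J G B K E F D H I A

C is the only step with nothing outstanding, so it goes first.
Ready: J and K. J has the earlier label → J.
Now G and K have their prerequisites met. G has the earlier label, so G next.
Now B and K have their prerequisites met. B has the earlier label, so B next.
Next only K has its prerequisites met → K.
That leaves E as the only ready step → E.
Now F and H have their prerequisites met. F has the earlier label, so F next.
D and I now also ready, so the ready set is {D, H, I}; D has the earlier label → D.
Ready: H and I. H has the earlier label → H.
I is the only step now ready → I.
A needed I, now all done → A.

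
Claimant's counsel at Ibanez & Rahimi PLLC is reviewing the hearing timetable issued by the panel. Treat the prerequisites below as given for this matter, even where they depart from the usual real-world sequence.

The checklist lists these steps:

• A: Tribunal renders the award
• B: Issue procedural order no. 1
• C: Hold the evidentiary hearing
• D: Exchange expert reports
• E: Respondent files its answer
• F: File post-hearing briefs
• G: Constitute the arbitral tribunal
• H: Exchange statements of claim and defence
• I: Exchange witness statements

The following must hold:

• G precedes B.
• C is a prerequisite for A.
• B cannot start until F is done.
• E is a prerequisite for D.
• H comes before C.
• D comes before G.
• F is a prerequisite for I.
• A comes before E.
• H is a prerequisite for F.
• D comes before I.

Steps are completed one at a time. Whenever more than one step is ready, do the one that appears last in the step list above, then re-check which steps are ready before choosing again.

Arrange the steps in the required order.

H F C A E D I G B

Only H has no prerequisites, so it is first.
F and C are both available; F is listed later → F.
C needed H, now all done → C.
Next only A has its prerequisites met → A.
Next only E has its prerequisites met → E.
That leaves D as the only ready step → D.
Now I and G have their prerequisites met. I is listed later, so I next.
G is the only step now ready → G.
Next only B has its prerequisites met → B.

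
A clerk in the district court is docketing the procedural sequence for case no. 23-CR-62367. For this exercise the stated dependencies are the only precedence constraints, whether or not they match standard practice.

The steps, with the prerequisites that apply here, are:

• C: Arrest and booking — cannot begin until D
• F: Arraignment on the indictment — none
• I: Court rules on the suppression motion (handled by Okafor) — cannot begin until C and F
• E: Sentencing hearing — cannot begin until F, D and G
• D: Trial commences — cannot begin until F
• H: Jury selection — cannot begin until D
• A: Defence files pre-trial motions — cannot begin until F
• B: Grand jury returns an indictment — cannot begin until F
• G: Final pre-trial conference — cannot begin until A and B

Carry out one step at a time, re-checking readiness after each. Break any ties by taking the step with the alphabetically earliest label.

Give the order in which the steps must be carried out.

F has no prerequisites → F first.
Ready: A, B and D. A has the earlier label → A.
Ready: B and D. B has the earlier label → B.
G now also ready, so the ready set is {D, G}; D has the earlier label → D.
C, G and H are all available; C has the earlier label → C.
Ready: G, H and I. G has the earlier label → G.
E now also ready, so the ready set is {E, H, I}; E has the earlier label → E.
Ready: H and I. H has the earlier label → H.
Next only I has its prerequisites met → I.

F, A, B, D, C, G, E, H, I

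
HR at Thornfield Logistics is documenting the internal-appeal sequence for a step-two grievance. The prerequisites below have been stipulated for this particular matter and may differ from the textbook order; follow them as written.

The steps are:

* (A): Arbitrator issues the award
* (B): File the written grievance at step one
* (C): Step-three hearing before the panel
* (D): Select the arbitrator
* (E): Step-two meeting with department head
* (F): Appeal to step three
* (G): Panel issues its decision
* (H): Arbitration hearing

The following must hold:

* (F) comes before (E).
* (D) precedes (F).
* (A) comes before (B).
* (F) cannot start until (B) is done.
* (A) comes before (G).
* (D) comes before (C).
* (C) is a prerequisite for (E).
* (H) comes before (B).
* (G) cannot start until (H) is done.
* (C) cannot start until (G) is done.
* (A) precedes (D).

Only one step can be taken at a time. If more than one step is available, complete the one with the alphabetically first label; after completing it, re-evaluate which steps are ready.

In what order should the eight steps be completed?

(A), (D), (H), (B), (F), (G), (C), (E)

Nothing is required for (A) and (H). (A) has the earlier label → (A) first.
Ready: (D) and (H). (D) has the earlier label → (D).
(H) is the only step now ready → (H).
Now (B) and (G) have their prerequisites met. (B) has the earlier label, so (B) next.
(F) and (G) are both available; (F) has the earlier label → (F).
(G) is the only step now ready → (G).
(C) needed (D) and (G), now all done → (C).
(E) needed (C) and (F), now all done → (E).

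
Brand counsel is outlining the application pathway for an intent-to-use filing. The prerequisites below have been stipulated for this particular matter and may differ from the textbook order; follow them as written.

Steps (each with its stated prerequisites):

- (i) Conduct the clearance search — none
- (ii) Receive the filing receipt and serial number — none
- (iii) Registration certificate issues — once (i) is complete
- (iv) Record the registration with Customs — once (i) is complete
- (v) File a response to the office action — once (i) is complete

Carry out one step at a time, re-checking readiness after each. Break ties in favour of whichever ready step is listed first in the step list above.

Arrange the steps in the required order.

(i) and (ii) have no prerequisites; (i) is listed earlier, so (i) is first.
(iii), (iv) and (v) now also ready, so the ready set is {(ii), (iii), (iv), (v)}; (ii) is listed earlier → (ii).
Now (iii), (iv) and (v) have their prerequisites met. (iii) is listed earlier, so (iii) next.
Now (iv) and (v) have their prerequisites met. (iv) is listed earlier, so (iv) next.
(v) needed (i), now all done → (v).

(i), (ii), (iii), (iv), (v)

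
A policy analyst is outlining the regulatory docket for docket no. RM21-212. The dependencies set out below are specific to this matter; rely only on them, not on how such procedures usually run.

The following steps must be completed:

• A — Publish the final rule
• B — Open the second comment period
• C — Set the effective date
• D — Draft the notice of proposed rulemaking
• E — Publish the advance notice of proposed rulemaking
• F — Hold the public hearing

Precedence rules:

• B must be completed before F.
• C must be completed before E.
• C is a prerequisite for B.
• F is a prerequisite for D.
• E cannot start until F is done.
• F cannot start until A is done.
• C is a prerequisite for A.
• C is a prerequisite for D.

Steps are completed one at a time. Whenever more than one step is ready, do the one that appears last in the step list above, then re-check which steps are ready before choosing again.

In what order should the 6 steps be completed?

C B A F E D

Only C has no prerequisites, so it is first.
Now B and A have their prerequisites met. B is listed later, so B next.
A needed C, now all done → A.
F needed B and A, now all done → F.
Now E and D have their prerequisites met. E is listed later, so E next.
D is the only step now ready → D.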